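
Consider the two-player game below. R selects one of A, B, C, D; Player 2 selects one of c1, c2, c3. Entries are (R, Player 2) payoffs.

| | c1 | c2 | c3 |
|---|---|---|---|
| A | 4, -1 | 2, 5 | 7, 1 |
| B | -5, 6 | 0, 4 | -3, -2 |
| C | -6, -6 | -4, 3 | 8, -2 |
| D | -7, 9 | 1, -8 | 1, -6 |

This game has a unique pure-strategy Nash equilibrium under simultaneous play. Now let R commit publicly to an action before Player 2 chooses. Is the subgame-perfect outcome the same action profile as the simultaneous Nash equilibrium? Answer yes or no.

Work backward from Player 2's decision.
- A → Player 2 plays c2 (best of -1, 5, 1); R gets 2.
- B → Player 2 plays c1 (best of 6, 4, -2); R gets -5.
- C → Player 2 plays c2 (best of -6, 3, -2); R gets -4.
- D → Player 2 plays c1 (best of 9, -8, -6); R gets -7.
R's induced payoffs are 2, -5, -4, -7, so R commits to A. Subgame-perfect outcome: (A, c2) with payoffs (2, 5).
Under simultaneous play:
R's best replies: c1→A; c2→A; c3→C.
Player 2's best replies: A→c2; B→c1; C→c2; D→c1.
The unique mutual best reply is (A, c2), giving (2, 5).
Sequential outcome (A, c2) coincides with the Nash profile (A, c2).

yes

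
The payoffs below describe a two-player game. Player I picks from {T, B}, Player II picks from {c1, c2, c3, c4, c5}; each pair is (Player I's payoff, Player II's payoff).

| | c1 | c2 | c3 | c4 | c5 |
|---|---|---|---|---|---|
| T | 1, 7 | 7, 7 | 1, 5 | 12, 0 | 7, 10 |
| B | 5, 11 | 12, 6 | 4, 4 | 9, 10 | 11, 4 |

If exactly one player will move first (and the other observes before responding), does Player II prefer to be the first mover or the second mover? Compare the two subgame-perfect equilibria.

If Player I leads: Player II's best replies are T→c5, B→c1; Player I's induced payoffs 7, 5; outcome (T, c5), payoffs (7, 10).
If Player II leads: Player I's best replies are c1→B, c2→B, c3→B, c4→T, c5→B; Player II's induced payoffs 11, 6, 4, 0, 4; outcome (B, c1), payoffs (5, 11).
Player II gets 11 moving first and 10 moving second, so Player II prefers to move first.

first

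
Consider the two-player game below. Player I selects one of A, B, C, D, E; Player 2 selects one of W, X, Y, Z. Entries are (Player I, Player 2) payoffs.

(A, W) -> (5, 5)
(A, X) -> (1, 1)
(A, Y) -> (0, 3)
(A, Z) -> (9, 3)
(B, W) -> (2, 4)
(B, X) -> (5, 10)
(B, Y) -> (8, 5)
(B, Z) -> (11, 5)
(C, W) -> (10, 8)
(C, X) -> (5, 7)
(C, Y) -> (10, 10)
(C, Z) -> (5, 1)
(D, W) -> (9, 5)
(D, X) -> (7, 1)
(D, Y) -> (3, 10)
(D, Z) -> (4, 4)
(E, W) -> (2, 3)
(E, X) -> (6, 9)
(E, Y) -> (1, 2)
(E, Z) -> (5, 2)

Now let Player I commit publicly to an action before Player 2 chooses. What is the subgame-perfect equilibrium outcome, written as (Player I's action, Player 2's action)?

Backward induction with Player I moving first.
- A → Player 2 plays W (best of 5, 1, 3, 3); Player I gets 5.
- B → Player 2 plays X (best of 4, 10, 5, 5); Player I gets 5.
- C → Player 2 plays Y (best of 8, 7, 10, 1); Player I gets 10.
- D → Player 2 plays Y (best of 5, 1, 10, 4); Player I gets 3.
- E → Player 2 plays X (best of 3, 9, 2, 2); Player I gets 6.
Maximizing over 5, 5, 10, 3, 6, Player I chooses C. Subgame-perfect outcome: (C, Y) with payoffs (10, 10).

(C, Y)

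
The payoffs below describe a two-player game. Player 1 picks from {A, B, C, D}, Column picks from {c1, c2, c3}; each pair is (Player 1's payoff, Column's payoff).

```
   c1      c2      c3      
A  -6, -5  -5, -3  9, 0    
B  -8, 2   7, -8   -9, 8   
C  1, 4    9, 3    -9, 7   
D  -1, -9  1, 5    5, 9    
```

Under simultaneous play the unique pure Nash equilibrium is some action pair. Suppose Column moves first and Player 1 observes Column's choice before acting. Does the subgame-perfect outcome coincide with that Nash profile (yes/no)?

Work backward from Player 1's decision.
- c1: BR = C, leader payoff 4.
- c2: BR = C, leader payoff 3.
- c3: BR = A, leader payoff 0.
Among 4, 3, 0, the best is 4 at c1. Subgame-perfect outcome: (C, c1) with payoffs (1, 4).
For the simultaneous game, intersect best replies.
Player 1's best replies: c1→C; c2→C; c3→A.
Column's best replies: A→c3; B→c3; C→c3; D→c3.
Only (A, c3) has each player best-responding; Nash payoffs (9, 0).
Sequential outcome (C, c1) differs from the Nash profile (A, c3).

no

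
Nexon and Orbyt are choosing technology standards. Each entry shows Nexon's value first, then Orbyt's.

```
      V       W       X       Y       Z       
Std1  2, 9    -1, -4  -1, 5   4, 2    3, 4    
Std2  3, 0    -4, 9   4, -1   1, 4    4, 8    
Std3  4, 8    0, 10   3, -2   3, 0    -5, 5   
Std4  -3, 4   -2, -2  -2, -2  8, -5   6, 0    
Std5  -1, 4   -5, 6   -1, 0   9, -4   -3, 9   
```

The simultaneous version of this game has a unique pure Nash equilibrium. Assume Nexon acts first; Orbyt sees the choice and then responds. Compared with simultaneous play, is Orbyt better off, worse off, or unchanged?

worse off

Orbyt best-responds to each possible Nexon move:
- Std1: Orbyt compares 9, -4, 5, 2, 4 and picks V; Nexon would get 2.
- Std2: Orbyt compares 0, 9, -1, 4, 8 and picks W; Nexon would get -4.
- Std3: Orbyt compares 8, 10, -2, 0, 5 and picks W; Nexon would get 0.
- Std4: Orbyt compares 4, -2, -2, -5, 0 and picks V; Nexon would get -3.
- Std5: Orbyt compares 4, 6, 0, -4, 9 and picks Z; Nexon would get -3.
Maximizing over 2, -4, 0, -3, -3, Nexon chooses Std1. Subgame-perfect outcome: (Std1, V) with payoffs (2, 9).
Under simultaneous play:
Nexon's best replies: V→Std3; W→Std3; X→Std2; Y→Std5; Z→Std4.
Orbyt's best replies: Std1→V; Std2→W; Std3→W; Std4→V; Std5→Z.
Only (Std3, W) has each player best-responding; Nash payoffs (0, 10).
Orbyt earns 9 sequentially versus 10 at the Nash outcome: worse off.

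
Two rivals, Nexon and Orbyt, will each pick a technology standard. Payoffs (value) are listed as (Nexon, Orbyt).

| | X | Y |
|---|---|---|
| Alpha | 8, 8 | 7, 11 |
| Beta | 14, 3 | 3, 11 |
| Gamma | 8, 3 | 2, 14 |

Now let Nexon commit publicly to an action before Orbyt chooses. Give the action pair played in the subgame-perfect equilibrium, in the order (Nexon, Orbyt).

Solve by backward induction (Nexon leads).
- Alpha: BR = Y, leader payoff 7.
- Beta: BR = Y, leader payoff 3.
- Gamma: BR = Y, leader payoff 2.
Nexon's induced payoffs are 7, 3, 2, so Nexon commits to Alpha. Subgame-perfect outcome: (Alpha, Y) with payoffs (7, 11).

(Alpha, Y)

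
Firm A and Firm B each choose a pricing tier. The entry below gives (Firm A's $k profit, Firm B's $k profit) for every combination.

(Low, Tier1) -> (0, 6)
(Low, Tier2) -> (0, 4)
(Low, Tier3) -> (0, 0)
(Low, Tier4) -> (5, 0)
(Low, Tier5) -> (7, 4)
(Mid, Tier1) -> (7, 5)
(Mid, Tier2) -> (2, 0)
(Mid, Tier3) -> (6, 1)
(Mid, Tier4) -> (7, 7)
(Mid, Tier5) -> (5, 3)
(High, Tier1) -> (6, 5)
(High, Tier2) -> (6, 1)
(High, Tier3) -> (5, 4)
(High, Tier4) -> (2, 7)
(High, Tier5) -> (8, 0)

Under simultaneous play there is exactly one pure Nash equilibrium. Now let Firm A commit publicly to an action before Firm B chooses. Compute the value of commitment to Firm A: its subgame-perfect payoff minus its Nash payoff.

0

Solve by backward induction (Firm A leads).
- Low: Firm B compares 6, 4, 0, 0, 4 and picks Tier1; Firm A would get 0.
- Mid: Firm B compares 5, 0, 1, 7, 3 and picks Tier4; Firm A would get 7.
- High: Firm B compares 5, 1, 4, 7, 0 and picks Tier4; Firm A would get 2.
Maximizing over 0, 7, 2, Firm A chooses Mid. Subgame-perfect outcome: (Mid, Tier4) with payoffs (7, 7).
Under simultaneous play:
Firm A's best replies: Tier1→Mid; Tier2→High; Tier3→Mid; Tier4→Mid; Tier5→High.
Firm B's best replies: Low→Tier1; Mid→Tier4; High→Tier4.
Only (Mid, Tier4) has each player best-responding; Nash payoffs (7, 7).
Firm A's commitment gain: 7 − 7 = 0.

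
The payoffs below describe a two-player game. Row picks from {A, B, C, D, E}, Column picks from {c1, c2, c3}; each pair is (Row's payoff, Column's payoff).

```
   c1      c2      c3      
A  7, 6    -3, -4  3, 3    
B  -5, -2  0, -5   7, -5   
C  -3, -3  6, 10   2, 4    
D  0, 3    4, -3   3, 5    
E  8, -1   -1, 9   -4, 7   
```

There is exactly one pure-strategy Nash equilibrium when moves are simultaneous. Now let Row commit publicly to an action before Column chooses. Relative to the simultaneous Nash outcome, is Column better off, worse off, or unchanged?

worse off

Column best-responds to each possible Row move:
- A: Column compares 6, -4, 3 and picks c1; Row would get 7.
- B: Column compares -2, -5, -5 and picks c1; Row would get -5.
- C: Column compares -3, 10, 4 and picks c2; Row would get 6.
- D: Column compares 3, -3, 5 and picks c3; Row would get 3.
- E: Column compares -1, 9, 7 and picks c2; Row would get -1.
Maximizing over 7, -5, 6, 3, -1, Row chooses A. Subgame-perfect outcome: (A, c1) with payoffs (7, 6).
Now find the simultaneous Nash equilibrium.
Row's best replies: c1→E; c2→C; c3→B.
Column's best replies: A→c1; B→c1; C→c2; D→c3; E→c2.
Only (C, c2) has each player best-responding; Nash payoffs (6, 10).
Column earns 6 sequentially versus 10 at the Nash outcome: worse off.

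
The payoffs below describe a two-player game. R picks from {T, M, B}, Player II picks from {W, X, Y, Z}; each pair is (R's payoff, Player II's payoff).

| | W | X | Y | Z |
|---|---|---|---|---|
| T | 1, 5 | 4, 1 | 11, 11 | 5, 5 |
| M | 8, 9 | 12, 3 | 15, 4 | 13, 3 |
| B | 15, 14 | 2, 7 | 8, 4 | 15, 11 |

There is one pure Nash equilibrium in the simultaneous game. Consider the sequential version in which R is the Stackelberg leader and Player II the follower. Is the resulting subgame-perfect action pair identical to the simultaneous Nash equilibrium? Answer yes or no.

Player II best-responds to each possible R move:
- T → Player II plays Y (best of 5, 1, 11, 5); R gets 11.
- M → Player II plays W (best of 9, 3, 4, 3); R gets 8.
- B → Player II plays W (best of 14, 7, 4, 11); R gets 15.
Among 11, 8, 15, the best is 15 at B. Subgame-perfect outcome: (B, W) with payoffs (15, 14).
Under simultaneous play:
R's best replies: W→B; X→M; Y→M; Z→B.
Player II's best replies: T→Y; M→W; B→W.
Only (B, W) has each player best-responding; Nash payoffs (15, 14).
Sequential outcome (B, W) coincides with the Nash profile (B, W).

yes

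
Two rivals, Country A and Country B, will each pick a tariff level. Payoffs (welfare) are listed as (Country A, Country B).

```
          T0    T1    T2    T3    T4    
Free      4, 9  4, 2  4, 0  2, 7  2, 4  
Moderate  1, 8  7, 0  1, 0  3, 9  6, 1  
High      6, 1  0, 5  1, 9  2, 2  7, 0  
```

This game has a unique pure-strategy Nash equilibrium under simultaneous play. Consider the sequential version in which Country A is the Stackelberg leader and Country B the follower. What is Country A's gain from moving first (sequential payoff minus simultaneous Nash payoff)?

1

Solve by backward induction (Country A leads).
- Free: Country B compares 9, 2, 0, 7, 4 and picks T0; Country A would get 4.
- Moderate: Country B compares 8, 0, 0, 9, 1 and picks T3; Country A would get 3.
- High: Country B compares 1, 5, 9, 2, 0 and picks T2; Country A would get 1.
Country A's induced payoffs are 4, 3, 1, so Country A commits to Free. Subgame-perfect outcome: (Free, T0) with payoffs (4, 9).
Now find the simultaneous Nash equilibrium.
Country A's best replies: T0→High; T1→Moderate; T2→Free; T3→Moderate; T4→High.
Country B's best replies: Free→T0; Moderate→T3; High→T2.
The unique mutual best reply is (Moderate, T3), giving (3, 9).
Country A's commitment gain: 4 − 3 = 1.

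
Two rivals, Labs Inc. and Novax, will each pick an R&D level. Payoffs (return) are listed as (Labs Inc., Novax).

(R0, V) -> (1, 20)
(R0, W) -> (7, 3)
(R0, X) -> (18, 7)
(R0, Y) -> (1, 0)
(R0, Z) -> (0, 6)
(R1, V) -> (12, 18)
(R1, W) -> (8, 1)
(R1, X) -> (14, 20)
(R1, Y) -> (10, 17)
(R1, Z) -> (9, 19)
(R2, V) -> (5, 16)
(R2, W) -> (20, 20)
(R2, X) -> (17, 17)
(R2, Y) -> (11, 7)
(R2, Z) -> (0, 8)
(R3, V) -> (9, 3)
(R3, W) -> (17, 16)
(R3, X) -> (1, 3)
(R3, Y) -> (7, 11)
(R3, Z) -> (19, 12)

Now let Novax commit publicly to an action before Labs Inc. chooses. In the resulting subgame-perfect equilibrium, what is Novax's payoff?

Work backward from Labs Inc.'s decision.
- V: Labs Inc. compares 1, 12, 5, 9 and picks R1; Novax would get 18.
- W: Labs Inc. compares 7, 8, 20, 17 and picks R2; Novax would get 20.
- X: Labs Inc. compares 18, 14, 17, 1 and picks R0; Novax would get 7.
- Y: Labs Inc. compares 1, 10, 11, 7 and picks R2; Novax would get 7.
- Z: Labs Inc. compares 0, 9, 0, 19 and picks R3; Novax would get 12.
Novax's induced payoffs are 18, 20, 7, 7, 12, so Novax commits to W. Subgame-perfect outcome: (R2, W) with payoffs (20, 20).

20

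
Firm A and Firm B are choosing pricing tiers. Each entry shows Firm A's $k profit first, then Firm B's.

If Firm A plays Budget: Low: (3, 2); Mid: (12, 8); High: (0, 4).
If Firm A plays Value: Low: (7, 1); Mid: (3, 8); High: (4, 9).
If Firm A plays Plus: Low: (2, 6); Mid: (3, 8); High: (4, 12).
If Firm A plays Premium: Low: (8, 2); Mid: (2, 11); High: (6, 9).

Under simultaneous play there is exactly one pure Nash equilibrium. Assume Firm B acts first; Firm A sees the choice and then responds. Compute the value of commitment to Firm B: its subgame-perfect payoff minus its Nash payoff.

1

Backward induction with Firm B moving first.
- Low: BR = Premium, leader payoff 2.
- Mid: BR = Budget, leader payoff 8.
- High: BR = Premium, leader payoff 9.
Maximizing over 2, 8, 9, Firm B chooses High. Subgame-perfect outcome: (Premium, High) with payoffs (6, 9).
Under simultaneous play:
Firm A's best replies: Low→Premium; Mid→Budget; High→Premium.
Firm B's best replies: Budget→Mid; Value→High; Plus→High; Premium→Mid.
Only (Budget, Mid) has each player best-responding; Nash payoffs (12, 8).
Firm B's commitment gain: 9 − 8 = 1.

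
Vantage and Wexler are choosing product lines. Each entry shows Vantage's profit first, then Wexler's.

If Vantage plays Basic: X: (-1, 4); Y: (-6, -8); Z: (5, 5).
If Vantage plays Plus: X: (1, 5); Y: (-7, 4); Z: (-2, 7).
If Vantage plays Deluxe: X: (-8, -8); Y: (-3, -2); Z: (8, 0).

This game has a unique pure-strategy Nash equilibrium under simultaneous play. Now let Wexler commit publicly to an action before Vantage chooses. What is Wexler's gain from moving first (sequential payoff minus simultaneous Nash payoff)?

5

Work backward from Vantage's decision.
- X: BR = Plus, leader payoff 5.
- Y: BR = Deluxe, leader payoff -2.
- Z: BR = Deluxe, leader payoff 0.
Among 5, -2, 0, the best is 5 at X. Subgame-perfect outcome: (Plus, X) with payoffs (1, 5).
Now find the simultaneous Nash equilibrium.
Vantage's best replies: X→Plus; Y→Deluxe; Z→Deluxe.
Wexler's best replies: Basic→Z; Plus→Z; Deluxe→Z.
Only (Deluxe, Z) has each player best-responding; Nash payoffs (8, 0).
Wexler's commitment gain: 5 − 0 = 5.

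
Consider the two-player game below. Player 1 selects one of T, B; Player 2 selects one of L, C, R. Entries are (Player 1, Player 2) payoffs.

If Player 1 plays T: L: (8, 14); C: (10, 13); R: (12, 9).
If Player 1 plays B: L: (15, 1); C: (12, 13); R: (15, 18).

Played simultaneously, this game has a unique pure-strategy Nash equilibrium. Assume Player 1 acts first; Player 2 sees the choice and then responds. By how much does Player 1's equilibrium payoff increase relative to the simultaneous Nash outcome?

0

Solve by backward induction (Player 1 leads).
- T: Player 2 compares 14, 13, 9 and picks L; Player 1 would get 8.
- B: Player 2 compares 1, 13, 18 and picks R; Player 1 would get 15.
Maximizing over 8, 15, Player 1 chooses B. Subgame-perfect outcome: (B, R) with payoffs (15, 18).
Under simultaneous play:
Player 1's best replies: L→B; C→B; R→B.
Player 2's best replies: T→L; B→R.
Only (B, R) has each player best-responding; Nash payoffs (15, 18).
Player 1's commitment gain: 15 − 15 = 0.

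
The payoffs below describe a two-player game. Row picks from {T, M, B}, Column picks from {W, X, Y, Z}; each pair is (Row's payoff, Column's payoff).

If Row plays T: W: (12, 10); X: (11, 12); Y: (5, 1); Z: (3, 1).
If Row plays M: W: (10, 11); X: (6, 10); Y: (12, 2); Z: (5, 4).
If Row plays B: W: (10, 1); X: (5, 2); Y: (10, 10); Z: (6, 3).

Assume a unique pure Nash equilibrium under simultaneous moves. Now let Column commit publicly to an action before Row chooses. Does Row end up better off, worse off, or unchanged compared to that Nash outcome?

unchanged

Row best-responds to each possible Column move:
- W: Row compares 12, 10, 10 and picks T; Column would get 10.
- X: Row compares 11, 6, 5 and picks T; Column would get 12.
- Y: Row compares 5, 12, 10 and picks M; Column would get 2.
- Z: Row compares 3, 5, 6 and picks B; Column would get 3.
Among 10, 12, 2, 3, the best is 12 at X. Subgame-perfect outcome: (T, X) with payoffs (11, 12).
Now find the simultaneous Nash equilibrium.
Row's best replies: W→T; X→T; Y→M; Z→B.
Column's best replies: T→X; M→W; B→Y.
The unique mutual best reply is (T, X), giving (11, 12).
Row earns 11 sequentially versus 11 at the Nash outcome: unchanged.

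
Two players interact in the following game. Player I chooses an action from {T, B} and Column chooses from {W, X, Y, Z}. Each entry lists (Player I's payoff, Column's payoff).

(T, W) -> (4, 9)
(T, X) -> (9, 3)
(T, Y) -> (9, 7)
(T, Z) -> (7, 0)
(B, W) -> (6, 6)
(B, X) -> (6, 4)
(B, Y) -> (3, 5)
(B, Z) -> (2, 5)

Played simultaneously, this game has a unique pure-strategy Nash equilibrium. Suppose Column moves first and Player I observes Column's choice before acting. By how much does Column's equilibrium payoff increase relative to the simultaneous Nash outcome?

Work backward from Player I's decision.
- W → Player I plays B (best of 4, 6); Column gets 6.
- X → Player I plays T (best of 9, 6); Column gets 3.
- Y → Player I plays T (best of 9, 3); Column gets 7.
- Z → Player I plays T (best of 7, 2); Column gets 0.
Among 6, 3, 7, 0, the best is 7 at Y. Subgame-perfect outcome: (T, Y) with payoffs (9, 7).
Now find the simultaneous Nash equilibrium.
Player I's best replies: W→B; X→T; Y→T; Z→T.
Column's best replies: T→W; B→W.
Only (B, W) has each player best-responding; Nash payoffs (6, 6).
Column's commitment gain: 7 − 6 = 1.

1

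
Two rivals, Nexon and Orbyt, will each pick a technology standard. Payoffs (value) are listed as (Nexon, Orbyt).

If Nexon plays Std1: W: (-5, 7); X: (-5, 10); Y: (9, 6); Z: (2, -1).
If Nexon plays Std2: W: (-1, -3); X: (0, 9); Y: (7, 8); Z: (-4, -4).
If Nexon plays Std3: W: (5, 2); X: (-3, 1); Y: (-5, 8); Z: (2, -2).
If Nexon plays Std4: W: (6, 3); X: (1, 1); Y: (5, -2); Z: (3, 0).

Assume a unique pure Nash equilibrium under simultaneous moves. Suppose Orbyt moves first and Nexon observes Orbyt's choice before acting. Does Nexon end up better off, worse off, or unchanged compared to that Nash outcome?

better off

Work backward from Nexon's decision.
- W: Nexon compares -5, -1, 5, 6 and picks Std4; Orbyt would get 3.
- X: Nexon compares -5, 0, -3, 1 and picks Std4; Orbyt would get 1.
- Y: Nexon compares 9, 7, -5, 5 and picks Std1; Orbyt would get 6.
- Z: Nexon compares 2, -4, 2, 3 and picks Std4; Orbyt would get 0.
Orbyt's induced payoffs are 3, 1, 6, 0, so Orbyt commits to Y. Subgame-perfect outcome: (Std1, Y) with payoffs (9, 6).
Now find the simultaneous Nash equilibrium.
Nexon's best replies: W→Std4; X→Std4; Y→Std1; Z→Std4.
Orbyt's best replies: Std1→X; Std2→X; Std3→Y; Std4→W.
The unique mutual best reply is (Std4, W), giving (6, 3).
Nexon earns 9 sequentially versus 6 at the Nash outcome: better off.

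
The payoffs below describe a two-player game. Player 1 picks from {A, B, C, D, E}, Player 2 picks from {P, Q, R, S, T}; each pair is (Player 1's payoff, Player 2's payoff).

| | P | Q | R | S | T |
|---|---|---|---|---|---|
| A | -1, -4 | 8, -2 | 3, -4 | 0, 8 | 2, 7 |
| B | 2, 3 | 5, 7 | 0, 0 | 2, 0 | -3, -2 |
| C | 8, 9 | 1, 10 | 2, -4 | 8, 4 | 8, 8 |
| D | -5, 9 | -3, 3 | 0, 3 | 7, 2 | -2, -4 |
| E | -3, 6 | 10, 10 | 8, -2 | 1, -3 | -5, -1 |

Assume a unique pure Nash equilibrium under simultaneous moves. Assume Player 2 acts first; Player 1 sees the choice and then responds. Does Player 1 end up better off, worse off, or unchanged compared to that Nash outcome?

Solve by backward induction (Player 2 leads).
- P: BR = C, leader payoff 9.
- Q: BR = E, leader payoff 10.
- R: BR = E, leader payoff -2.
- S: BR = C, leader payoff 4.
- T: BR = C, leader payoff 8.
Among 9, 10, -2, 4, 8, the best is 10 at Q. Subgame-perfect outcome: (E, Q) with payoffs (10, 10).
Now find the simultaneous Nash equilibrium.
Player 1's best replies: P→C; Q→E; R→E; S→C; T→C.
Player 2's best replies: A→S; B→Q; C→Q; D→P; E→Q.
The unique mutual best reply is (E, Q), giving (10, 10).
Player 1 earns 10 sequentially versus 10 at the Nash outcome: unchanged.

unchanged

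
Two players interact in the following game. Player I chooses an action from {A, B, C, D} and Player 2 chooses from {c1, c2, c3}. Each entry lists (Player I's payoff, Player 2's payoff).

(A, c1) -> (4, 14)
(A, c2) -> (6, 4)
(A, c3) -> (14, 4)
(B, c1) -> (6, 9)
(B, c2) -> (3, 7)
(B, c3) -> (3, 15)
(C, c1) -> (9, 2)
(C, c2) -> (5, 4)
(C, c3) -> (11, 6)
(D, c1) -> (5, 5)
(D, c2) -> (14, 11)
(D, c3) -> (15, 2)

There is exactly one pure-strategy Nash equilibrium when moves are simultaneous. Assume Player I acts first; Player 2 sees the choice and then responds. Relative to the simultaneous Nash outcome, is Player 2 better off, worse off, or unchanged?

unchanged

Work backward from Player 2's decision.
- A → Player 2 plays c1 (best of 14, 4, 4); Player I gets 4.
- B → Player 2 plays c3 (best of 9, 7, 15); Player I gets 3.
- C → Player 2 plays c3 (best of 2, 4, 6); Player I gets 11.
- D → Player 2 plays c2 (best of 5, 11, 2); Player I gets 14.
Maximizing over 4, 3, 11, 14, Player I chooses D. Subgame-perfect outcome: (D, c2) with payoffs (14, 11).
Now find the simultaneous Nash equilibrium.
Player I's best replies: c1→C; c2→D; c3→D.
Player 2's best replies: A→c1; B→c3; C→c3; D→c2.
Only (D, c2) has each player best-responding; Nash payoffs (14, 11).
Player 2 earns 11 sequentially versus 11 at the Nash outcome: unchanged.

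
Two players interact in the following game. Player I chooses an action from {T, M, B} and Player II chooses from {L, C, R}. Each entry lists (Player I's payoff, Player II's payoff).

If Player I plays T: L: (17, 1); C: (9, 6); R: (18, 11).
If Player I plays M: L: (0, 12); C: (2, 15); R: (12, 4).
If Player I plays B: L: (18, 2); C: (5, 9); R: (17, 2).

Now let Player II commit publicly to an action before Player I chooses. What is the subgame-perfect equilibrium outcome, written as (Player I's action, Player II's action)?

(T, R)

Work backward from Player I's decision.
- L: BR = B, leader payoff 2.
- C: BR = T, leader payoff 6.
- R: BR = T, leader payoff 11.
Among 2, 6, 11, the best is 11 at R. Subgame-perfect outcome: (T, R) with payoffs (18, 11).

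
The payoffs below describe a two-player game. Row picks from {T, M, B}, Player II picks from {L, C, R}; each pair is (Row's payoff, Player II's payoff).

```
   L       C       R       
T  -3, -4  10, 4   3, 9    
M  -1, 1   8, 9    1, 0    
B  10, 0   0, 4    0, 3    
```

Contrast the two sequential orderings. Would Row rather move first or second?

first

If Row leads: Player II's best replies are T→R, M→C, B→C; Row's induced payoffs 3, 8, 0; outcome (M, C), payoffs (8, 9).
If Player II leads: Row's best replies are L→B, C→T, R→T; Player II's induced payoffs 0, 4, 9; outcome (T, R), payoffs (3, 9).
Row gets 8 moving first and 3 moving second, so Row prefers to move first.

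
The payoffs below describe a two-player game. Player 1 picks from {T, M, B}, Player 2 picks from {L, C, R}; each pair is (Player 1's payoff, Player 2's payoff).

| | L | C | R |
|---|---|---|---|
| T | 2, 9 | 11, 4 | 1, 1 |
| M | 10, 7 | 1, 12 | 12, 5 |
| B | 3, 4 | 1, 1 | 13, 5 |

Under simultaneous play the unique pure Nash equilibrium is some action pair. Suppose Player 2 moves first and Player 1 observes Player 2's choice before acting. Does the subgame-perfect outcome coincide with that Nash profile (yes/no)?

Solve by backward induction (Player 2 leads).
- L: Player 1 compares 2, 10, 3 and picks M; Player 2 would get 7.
- C: Player 1 compares 11, 1, 1 and picks T; Player 2 would get 4.
- R: Player 1 compares 1, 12, 13 and picks B; Player 2 would get 5.
Player 2's induced payoffs are 7, 4, 5, so Player 2 commits to L. Subgame-perfect outcome: (M, L) with payoffs (10, 7).
Under simultaneous play:
Player 1's best replies: L→M; C→T; R→B.
Player 2's best replies: T→L; M→C; B→R.
Only (B, R) has each player best-responding; Nash payoffs (13, 5).
Sequential outcome (M, L) differs from the Nash profile (B, R).

no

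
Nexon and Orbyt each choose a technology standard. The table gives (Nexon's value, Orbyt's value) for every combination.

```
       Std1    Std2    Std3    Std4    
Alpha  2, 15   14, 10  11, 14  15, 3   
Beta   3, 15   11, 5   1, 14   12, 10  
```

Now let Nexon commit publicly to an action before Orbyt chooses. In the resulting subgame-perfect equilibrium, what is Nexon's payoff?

3

Solve by backward induction (Nexon leads).
- Alpha: Orbyt compares 15, 10, 14, 3 and picks Std1; Nexon would get 2.
- Beta: Orbyt compares 15, 5, 14, 10 and picks Std1; Nexon would get 3.
Maximizing over 2, 3, Nexon chooses Beta. Subgame-perfect outcome: (Beta, Std1) with payoffs (3, 15).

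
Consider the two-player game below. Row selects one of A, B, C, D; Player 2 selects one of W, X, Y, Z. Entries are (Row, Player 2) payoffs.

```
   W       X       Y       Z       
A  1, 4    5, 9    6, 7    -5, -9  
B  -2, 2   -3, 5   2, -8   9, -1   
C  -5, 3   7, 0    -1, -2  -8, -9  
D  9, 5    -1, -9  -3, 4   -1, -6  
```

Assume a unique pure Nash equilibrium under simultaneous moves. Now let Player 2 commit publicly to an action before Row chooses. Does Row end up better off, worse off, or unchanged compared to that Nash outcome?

Row best-responds to each possible Player 2 move:
- W → Row plays D (best of 1, -2, -5, 9); Player 2 gets 5.
- X → Row plays C (best of 5, -3, 7, -1); Player 2 gets 0.
- Y → Row plays A (best of 6, 2, -1, -3); Player 2 gets 7.
- Z → Row plays B (best of -5, 9, -8, -1); Player 2 gets -1.
Among 5, 0, 7, -1, the best is 7 at Y. Subgame-perfect outcome: (A, Y) with payoffs (6, 7).
Now find the simultaneous Nash equilibrium.
Row's best replies: W→D; X→C; Y→A; Z→B.
Player 2's best replies: A→X; B→X; C→W; D→W.
The unique mutual best reply is (D, W), giving (9, 5).
Row earns 6 sequentially versus 9 at the Nash outcome: worse off.

worse off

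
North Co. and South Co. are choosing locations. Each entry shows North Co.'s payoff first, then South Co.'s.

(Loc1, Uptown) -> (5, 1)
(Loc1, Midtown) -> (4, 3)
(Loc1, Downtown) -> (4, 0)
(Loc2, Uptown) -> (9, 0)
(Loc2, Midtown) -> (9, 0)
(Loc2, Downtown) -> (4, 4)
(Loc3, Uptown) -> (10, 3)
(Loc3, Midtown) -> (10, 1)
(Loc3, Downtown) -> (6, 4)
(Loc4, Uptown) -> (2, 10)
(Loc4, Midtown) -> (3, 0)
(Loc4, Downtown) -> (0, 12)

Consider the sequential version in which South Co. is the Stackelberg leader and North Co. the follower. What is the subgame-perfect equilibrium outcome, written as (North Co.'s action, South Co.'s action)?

North Co. best-responds to each possible South Co. move:
- Uptown → North Co. plays Loc3 (best of 5, 9, 10, 2); South Co. gets 3.
- Midtown → North Co. plays Loc3 (best of 4, 9, 10, 3); South Co. gets 1.
- Downtown → North Co. plays Loc3 (best of 4, 4, 6, 0); South Co. gets 4.
Maximizing over 3, 1, 4, South Co. chooses Downtown. Subgame-perfect outcome: (Loc3, Downtown) with payoffs (6, 4).

(Loc3, Downtown)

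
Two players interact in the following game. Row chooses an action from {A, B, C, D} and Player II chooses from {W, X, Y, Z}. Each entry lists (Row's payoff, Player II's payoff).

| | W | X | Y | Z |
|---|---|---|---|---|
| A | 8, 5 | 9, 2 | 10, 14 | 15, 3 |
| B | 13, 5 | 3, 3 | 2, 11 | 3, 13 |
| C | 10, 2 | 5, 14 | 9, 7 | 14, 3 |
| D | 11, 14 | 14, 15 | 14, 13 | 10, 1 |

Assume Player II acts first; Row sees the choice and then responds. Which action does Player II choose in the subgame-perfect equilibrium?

X

Row best-responds to each possible Player II move:
- W → Row plays B (best of 8, 13, 10, 11); Player II gets 5.
- X → Row plays D (best of 9, 3, 5, 14); Player II gets 15.
- Y → Row plays D (best of 10, 2, 9, 14); Player II gets 13.
- Z → Row plays A (best of 15, 3, 14, 10); Player II gets 3.
Player II's induced payoffs are 5, 15, 13, 3, so Player II commits to X. Subgame-perfect outcome: (D, X) with payoffs (14, 15).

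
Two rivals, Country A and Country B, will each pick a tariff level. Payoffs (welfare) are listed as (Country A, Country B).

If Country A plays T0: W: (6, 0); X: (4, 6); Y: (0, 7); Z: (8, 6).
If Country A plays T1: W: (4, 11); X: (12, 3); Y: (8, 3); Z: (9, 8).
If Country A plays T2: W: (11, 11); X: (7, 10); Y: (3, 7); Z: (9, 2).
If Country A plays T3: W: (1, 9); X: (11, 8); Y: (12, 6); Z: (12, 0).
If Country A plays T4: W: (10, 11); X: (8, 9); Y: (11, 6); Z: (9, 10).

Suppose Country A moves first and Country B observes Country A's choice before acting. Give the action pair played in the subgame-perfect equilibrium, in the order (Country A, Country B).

Backward induction with Country A moving first.
- T0: BR = Y, leader payoff 0.
- T1: BR = W, leader payoff 4.
- T2: BR = W, leader payoff 11.
- T3: BR = W, leader payoff 1.
- T4: BR = W, leader payoff 10.
Among 0, 4, 11, 1, 10, the best is 11 at T2. Subgame-perfect outcome: (T2, W) with payoffs (11, 11).

(T2, W)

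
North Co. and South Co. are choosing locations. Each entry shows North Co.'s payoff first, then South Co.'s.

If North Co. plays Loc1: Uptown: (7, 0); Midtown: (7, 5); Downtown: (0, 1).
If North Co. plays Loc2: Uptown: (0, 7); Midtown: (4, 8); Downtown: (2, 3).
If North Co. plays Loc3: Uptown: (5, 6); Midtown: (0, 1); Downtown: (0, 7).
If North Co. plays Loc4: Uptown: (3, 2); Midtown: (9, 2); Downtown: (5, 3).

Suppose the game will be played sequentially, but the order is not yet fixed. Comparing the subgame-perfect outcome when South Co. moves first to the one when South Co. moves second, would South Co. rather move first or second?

second

If North Co. leads: South Co.'s best replies are Loc1→Midtown, Loc2→Midtown, Loc3→Downtown, Loc4→Downtown; North Co.'s induced payoffs 7, 4, 0, 5; outcome (Loc1, Midtown), payoffs (7, 5).
If South Co. leads: North Co.'s best replies are Uptown→Loc1, Midtown→Loc4, Downtown→Loc4; South Co.'s induced payoffs 0, 2, 3; outcome (Loc4, Downtown), payoffs (5, 3).
South Co. gets 3 moving first and 5 moving second, so South Co. prefers to move second.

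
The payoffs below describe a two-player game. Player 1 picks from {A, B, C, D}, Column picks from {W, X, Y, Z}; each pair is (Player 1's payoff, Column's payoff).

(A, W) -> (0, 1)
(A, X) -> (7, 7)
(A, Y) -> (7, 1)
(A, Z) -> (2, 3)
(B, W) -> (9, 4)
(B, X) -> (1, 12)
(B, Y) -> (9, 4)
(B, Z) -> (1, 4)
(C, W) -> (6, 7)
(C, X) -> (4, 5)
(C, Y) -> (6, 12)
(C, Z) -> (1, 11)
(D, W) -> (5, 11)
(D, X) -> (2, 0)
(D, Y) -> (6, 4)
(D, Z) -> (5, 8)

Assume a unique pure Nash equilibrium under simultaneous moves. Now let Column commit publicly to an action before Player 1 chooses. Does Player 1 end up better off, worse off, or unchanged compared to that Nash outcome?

worse off

Backward induction with Column moving first.
- W: BR = B, leader payoff 4.
- X: BR = A, leader payoff 7.
- Y: BR = B, leader payoff 4.
- Z: BR = D, leader payoff 8.
Maximizing over 4, 7, 4, 8, Column chooses Z. Subgame-perfect outcome: (D, Z) with payoffs (5, 8).
Under simultaneous play:
Player 1's best replies: W→B; X→A; Y→B; Z→D.
Column's best replies: A→X; B→X; C→Y; D→W.
Only (A, X) has each player best-responding; Nash payoffs (7, 7).
Player 1 earns 5 sequentially versus 7 at the Nash outcome: worse off.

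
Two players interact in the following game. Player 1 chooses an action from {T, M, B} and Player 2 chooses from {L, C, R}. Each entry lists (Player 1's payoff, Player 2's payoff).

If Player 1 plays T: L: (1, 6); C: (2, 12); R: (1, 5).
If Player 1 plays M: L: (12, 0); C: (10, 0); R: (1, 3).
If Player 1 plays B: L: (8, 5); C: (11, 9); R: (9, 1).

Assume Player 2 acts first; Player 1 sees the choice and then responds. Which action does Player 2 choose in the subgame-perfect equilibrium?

C

Work backward from Player 1's decision.
- L → Player 1 plays M (best of 1, 12, 8); Player 2 gets 0.
- C → Player 1 plays B (best of 2, 10, 11); Player 2 gets 9.
- R → Player 1 plays B (best of 1, 1, 9); Player 2 gets 1.
Player 2's induced payoffs are 0, 9, 1, so Player 2 commits to C. Subgame-perfect outcome: (B, C) with payoffs (11, 9).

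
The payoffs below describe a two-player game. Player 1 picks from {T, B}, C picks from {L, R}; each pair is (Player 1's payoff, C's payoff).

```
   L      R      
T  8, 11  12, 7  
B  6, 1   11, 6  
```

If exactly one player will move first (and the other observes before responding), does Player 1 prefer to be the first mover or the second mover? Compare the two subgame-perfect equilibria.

If Player 1 leads: C's best replies are T→L, B→R; Player 1's induced payoffs 8, 11; outcome (B, R), payoffs (11, 6).
If C leads: Player 1's best replies are L→T, R→T; C's induced payoffs 11, 7; outcome (T, L), payoffs (8, 11).
Player 1 gets 11 moving first and 8 moving second, so Player 1 prefers to move first.

first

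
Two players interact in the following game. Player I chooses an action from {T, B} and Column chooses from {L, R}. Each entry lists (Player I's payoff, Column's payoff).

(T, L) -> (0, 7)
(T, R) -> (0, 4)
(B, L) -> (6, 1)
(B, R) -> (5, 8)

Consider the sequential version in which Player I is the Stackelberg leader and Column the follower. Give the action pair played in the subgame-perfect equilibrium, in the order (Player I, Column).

Backward induction with Player I moving first.
- T: BR = L, leader payoff 0.
- B: BR = R, leader payoff 5.
Among 0, 5, the best is 5 at B. Subgame-perfect outcome: (B, R) with payoffs (5, 8).

(B, R)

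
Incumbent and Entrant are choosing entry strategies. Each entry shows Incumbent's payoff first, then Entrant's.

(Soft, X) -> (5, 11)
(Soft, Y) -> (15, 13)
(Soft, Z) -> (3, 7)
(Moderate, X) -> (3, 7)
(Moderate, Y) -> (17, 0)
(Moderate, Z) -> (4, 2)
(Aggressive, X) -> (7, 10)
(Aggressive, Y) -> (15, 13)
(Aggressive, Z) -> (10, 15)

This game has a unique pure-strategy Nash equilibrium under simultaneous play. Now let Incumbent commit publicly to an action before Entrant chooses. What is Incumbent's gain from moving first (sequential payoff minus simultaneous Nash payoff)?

Solve by backward induction (Incumbent leads).
- Soft → Entrant plays Y (best of 11, 13, 7); Incumbent gets 15.
- Moderate → Entrant plays X (best of 7, 0, 2); Incumbent gets 3.
- Aggressive → Entrant plays Z (best of 10, 13, 15); Incumbent gets 10.
Among 15, 3, 10, the best is 15 at Soft. Subgame-perfect outcome: (Soft, Y) with payoffs (15, 13).
Under simultaneous play:
Incumbent's best replies: X→Aggressive; Y→Moderate; Z→Aggressive.
Entrant's best replies: Soft→Y; Moderate→X; Aggressive→Z.
Only (Aggressive, Z) has each player best-responding; Nash payoffs (10, 15).
Incumbent's commitment gain: 15 − 10 = 5.

5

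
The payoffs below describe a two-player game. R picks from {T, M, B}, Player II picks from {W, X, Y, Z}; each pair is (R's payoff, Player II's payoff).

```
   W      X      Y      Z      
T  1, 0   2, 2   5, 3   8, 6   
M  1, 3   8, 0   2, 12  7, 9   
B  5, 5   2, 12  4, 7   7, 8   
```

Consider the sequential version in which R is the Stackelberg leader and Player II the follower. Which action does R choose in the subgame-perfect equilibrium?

Backward induction with R moving first.
- T: Player II compares 0, 2, 3, 6 and picks Z; R would get 8.
- M: Player II compares 3, 0, 12, 9 and picks Y; R would get 2.
- B: Player II compares 5, 12, 7, 8 and picks X; R would get 2.
R's induced payoffs are 8, 2, 2, so R commits to T. Subgame-perfect outcome: (T, Z) with payoffs (8, 6).

T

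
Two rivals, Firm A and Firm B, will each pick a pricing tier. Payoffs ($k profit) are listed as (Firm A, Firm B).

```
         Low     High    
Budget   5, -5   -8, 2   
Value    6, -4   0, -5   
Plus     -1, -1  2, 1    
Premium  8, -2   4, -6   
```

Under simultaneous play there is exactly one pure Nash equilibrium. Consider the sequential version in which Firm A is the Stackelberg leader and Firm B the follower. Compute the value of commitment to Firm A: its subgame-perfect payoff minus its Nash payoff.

Firm B best-responds to each possible Firm A move:
- Budget: Firm B compares -5, 2 and picks High; Firm A would get -8.
- Value: Firm B compares -4, -5 and picks Low; Firm A would get 6.
- Plus: Firm B compares -1, 1 and picks High; Firm A would get 2.
- Premium: Firm B compares -2, -6 and picks Low; Firm A would get 8.
Among -8, 6, 2, 8, the best is 8 at Premium. Subgame-perfect outcome: (Premium, Low) with payoffs (8, -2).
Now find the simultaneous Nash equilibrium.
Firm A's best replies: Low→Premium; High→Premium.
Firm B's best replies: Budget→High; Value→Low; Plus→High; Premium→Low.
The unique mutual best reply is (Premium, Low), giving (8, -2).
Firm A's commitment gain: 8 − 8 = 0.

0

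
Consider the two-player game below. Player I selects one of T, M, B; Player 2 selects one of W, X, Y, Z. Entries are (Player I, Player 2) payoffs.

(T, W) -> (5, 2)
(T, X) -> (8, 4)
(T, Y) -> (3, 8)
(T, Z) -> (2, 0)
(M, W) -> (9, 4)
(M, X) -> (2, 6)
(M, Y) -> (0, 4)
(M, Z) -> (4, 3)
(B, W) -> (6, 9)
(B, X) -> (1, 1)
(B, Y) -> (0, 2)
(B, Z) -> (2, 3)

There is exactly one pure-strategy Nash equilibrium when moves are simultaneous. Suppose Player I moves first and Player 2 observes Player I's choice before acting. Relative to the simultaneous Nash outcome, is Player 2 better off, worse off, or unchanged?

Player 2 best-responds to each possible Player I move:
- T: BR = Y, leader payoff 3.
- M: BR = X, leader payoff 2.
- B: BR = W, leader payoff 6.
Player I's induced payoffs are 3, 2, 6, so Player I commits to B. Subgame-perfect outcome: (B, W) with payoffs (6, 9).
Under simultaneous play:
Player I's best replies: W→M; X→T; Y→T; Z→M.
Player 2's best replies: T→Y; M→X; B→W.
Only (T, Y) has each player best-responding; Nash payoffs (3, 8).
Player 2 earns 9 sequentially versus 8 at the Nash outcome: better off.

better off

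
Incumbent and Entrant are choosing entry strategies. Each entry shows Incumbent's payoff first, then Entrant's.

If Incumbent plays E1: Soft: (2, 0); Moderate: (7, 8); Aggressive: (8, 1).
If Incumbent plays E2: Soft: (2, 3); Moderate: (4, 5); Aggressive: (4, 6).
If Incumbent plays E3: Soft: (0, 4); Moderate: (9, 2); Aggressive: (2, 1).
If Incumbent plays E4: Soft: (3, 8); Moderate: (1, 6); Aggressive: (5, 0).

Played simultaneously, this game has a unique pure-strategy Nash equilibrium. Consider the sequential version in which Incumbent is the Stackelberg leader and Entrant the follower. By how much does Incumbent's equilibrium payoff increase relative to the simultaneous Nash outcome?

Work backward from Entrant's decision.
- E1 → Entrant plays Moderate (best of 0, 8, 1); Incumbent gets 7.
- E2 → Entrant plays Aggressive (best of 3, 5, 6); Incumbent gets 4.
- E3 → Entrant plays Soft (best of 4, 2, 1); Incumbent gets 0.
- E4 → Entrant plays Soft (best of 8, 6, 0); Incumbent gets 3.
Among 7, 4, 0, 3, the best is 7 at E1. Subgame-perfect outcome: (E1, Moderate) with payoffs (7, 8).
For the simultaneous game, intersect best replies.
Incumbent's best replies: Soft→E4; Moderate→E3; Aggressive→E1.
Entrant's best replies: E1→Moderate; E2→Aggressive; E3→Soft; E4→Soft.
Only (E4, Soft) has each player best-responding; Nash payoffs (3, 8).
Incumbent's commitment gain: 7 − 3 = 4.

4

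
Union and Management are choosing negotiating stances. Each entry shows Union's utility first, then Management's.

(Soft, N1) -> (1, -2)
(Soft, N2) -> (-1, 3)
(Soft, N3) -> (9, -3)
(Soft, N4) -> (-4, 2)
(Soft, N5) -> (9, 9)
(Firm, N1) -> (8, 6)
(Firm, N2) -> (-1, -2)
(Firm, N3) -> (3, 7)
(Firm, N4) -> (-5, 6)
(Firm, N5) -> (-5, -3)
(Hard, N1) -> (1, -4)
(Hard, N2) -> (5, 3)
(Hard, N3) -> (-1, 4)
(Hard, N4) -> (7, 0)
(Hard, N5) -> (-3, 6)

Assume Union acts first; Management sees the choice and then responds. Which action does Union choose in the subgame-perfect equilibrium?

Soft

Backward induction with Union moving first.
- Soft: BR = N5, leader payoff 9.
- Firm: BR = N3, leader payoff 3.
- Hard: BR = N5, leader payoff -3.
Union's induced payoffs are 9, 3, -3, so Union commits to Soft. Subgame-perfect outcome: (Soft, N5) with payoffs (9, 9).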